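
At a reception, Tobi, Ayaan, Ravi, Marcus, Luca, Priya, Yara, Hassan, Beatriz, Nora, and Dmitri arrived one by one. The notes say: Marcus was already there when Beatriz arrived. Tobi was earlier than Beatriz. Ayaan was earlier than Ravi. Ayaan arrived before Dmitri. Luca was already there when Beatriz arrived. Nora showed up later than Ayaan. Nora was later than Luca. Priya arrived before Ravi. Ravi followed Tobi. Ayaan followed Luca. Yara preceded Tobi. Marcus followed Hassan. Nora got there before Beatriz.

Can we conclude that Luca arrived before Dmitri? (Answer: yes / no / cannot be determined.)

Chain the constraints: Luca → Ayaan → Dmitri. Each link is directly stated, so Luca comes before Dmitri.

yes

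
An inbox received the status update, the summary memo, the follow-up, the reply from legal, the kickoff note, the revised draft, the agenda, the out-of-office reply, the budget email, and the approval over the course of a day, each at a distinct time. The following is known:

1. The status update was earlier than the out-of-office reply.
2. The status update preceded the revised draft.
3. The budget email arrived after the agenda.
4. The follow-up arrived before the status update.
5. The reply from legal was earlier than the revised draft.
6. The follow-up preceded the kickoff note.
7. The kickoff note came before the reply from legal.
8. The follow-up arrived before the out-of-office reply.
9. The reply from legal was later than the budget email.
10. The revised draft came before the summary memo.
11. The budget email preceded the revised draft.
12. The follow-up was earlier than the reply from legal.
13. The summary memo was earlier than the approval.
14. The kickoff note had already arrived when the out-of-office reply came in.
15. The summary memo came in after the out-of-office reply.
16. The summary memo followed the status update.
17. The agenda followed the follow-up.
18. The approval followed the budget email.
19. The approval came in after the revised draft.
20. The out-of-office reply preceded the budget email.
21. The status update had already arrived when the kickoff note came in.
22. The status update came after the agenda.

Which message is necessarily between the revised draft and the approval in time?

Tracing the constraints gives the revised draft → the summary memo → the approval, so the summary memo sits after the revised draft and before the approval.
No other message is forced both after the revised draft and before the approval.

the summary memo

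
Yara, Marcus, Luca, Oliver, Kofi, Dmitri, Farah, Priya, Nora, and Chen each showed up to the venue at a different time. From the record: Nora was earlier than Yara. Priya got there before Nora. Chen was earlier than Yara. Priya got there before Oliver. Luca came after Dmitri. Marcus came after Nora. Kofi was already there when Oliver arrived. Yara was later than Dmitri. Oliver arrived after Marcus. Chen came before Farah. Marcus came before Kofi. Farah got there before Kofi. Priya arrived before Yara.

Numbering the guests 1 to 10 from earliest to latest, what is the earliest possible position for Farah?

Chen must come before Farah — 1 forced predecessor.
Nothing else is forced ahead of Farah, so their earliest slot is position 1 + 1 = 2.

2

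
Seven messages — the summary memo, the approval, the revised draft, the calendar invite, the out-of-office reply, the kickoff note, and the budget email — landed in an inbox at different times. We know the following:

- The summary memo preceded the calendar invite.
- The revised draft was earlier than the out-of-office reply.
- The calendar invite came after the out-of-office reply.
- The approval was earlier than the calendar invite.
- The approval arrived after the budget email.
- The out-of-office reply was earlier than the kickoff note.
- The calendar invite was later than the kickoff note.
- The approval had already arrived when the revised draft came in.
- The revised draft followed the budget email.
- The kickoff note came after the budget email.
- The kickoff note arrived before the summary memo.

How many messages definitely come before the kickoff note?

4

Directly stated before the kickoff note: the budget email and the out-of-office reply.
The approval reaches the kickoff note via the approval → the revised draft → the out-of-office reply → the kickoff note.
The revised draft reaches the kickoff note via the revised draft → the out-of-office reply → the kickoff note.
That's the approval, the budget email, the out-of-office reply, and the revised draft — 4 in all.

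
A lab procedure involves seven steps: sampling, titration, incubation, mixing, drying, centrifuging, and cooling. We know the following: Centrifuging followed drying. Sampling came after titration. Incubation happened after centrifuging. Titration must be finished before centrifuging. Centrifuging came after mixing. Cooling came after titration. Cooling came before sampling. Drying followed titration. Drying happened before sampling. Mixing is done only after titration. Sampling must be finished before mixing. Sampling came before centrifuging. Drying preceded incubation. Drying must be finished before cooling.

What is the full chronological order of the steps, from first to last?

titration, drying, cooling, sampling, mixing, centrifuging, incubation

The constraints fix every adjacent pair, so only one ordering works:
titration → drying → cooling → sampling → mixing → centrifuging → incubation.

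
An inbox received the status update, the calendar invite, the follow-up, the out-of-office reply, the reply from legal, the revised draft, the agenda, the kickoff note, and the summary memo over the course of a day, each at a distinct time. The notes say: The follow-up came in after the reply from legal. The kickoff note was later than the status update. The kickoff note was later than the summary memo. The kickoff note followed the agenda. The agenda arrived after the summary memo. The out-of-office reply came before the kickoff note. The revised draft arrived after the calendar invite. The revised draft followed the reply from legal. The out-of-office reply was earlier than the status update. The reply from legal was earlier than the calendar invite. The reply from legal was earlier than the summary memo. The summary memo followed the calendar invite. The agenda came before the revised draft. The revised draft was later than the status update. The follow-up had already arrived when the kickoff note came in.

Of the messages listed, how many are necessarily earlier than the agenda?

3

Directly stated before the agenda: the summary memo.
The calendar invite reaches the agenda via the calendar invite → the summary memo → the agenda.
The reply from legal reaches the agenda via the reply from legal → the summary memo → the agenda.
That's the calendar invite, the reply from legal, and the summary memo — 3 in all.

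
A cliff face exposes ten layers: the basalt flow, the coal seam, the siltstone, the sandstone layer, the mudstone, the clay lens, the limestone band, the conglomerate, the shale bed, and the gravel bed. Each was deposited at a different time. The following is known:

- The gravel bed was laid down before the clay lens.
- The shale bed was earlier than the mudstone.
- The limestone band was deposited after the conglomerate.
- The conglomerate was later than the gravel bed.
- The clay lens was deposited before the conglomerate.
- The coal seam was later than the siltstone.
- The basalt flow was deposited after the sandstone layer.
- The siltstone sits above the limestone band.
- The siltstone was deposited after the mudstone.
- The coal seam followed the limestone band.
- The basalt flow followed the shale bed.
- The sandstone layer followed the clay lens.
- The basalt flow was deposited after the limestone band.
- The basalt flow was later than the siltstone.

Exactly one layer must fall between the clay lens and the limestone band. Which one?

the conglomerate

Tracing the constraints gives the clay lens → the conglomerate → the limestone band, so the conglomerate sits after the clay lens and before the limestone band.
No other layer is forced both after the clay lens and before the limestone band.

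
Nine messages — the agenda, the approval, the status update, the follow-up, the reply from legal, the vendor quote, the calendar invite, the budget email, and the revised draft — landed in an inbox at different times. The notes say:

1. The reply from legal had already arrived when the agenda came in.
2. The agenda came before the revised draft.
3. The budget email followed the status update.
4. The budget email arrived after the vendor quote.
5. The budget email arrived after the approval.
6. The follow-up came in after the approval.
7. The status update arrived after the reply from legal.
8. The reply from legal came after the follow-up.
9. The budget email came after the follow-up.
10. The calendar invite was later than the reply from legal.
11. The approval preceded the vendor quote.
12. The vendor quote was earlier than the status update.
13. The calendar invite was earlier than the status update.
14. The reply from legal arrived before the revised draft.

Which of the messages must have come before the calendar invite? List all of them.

the approval, the follow-up, the reply from legal

Directly stated before the calendar invite: the reply from legal.
The approval reaches the calendar invite via the approval → the follow-up → the reply from legal → the calendar invite.
The follow-up reaches the calendar invite via the follow-up → the reply from legal → the calendar invite.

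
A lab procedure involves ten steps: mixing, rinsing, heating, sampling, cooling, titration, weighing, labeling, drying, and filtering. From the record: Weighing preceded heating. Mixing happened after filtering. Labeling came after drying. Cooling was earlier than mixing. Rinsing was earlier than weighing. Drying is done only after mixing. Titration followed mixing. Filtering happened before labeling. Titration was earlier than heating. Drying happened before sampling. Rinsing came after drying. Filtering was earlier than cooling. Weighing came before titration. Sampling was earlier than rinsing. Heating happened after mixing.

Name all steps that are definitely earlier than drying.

Directly stated before drying: mixing.
Cooling reaches drying via cooling → mixing → drying.
Filtering reaches drying via filtering → mixing → drying.

cooling, filtering, mixing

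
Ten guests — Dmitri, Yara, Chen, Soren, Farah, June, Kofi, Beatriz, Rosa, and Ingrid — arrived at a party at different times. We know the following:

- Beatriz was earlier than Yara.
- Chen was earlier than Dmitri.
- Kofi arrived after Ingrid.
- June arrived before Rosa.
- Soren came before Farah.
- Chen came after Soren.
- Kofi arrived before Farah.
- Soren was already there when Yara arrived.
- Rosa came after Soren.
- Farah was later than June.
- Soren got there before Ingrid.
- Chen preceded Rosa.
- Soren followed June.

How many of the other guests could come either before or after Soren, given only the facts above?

Forced before Soren: June; forced after Soren: Chen, Dmitri, Farah, Ingrid, Kofi, Rosa, and Yara.
That leaves Beatriz with no forced order relative to Soren — 1.

1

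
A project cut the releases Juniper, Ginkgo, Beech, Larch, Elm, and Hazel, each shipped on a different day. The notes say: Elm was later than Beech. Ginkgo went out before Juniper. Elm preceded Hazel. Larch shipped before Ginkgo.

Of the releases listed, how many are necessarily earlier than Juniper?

Directly stated before Juniper: Ginkgo.
Larch reaches Juniper via Larch → Ginkgo → Juniper.
No chain forces Hazel (or any of the others) ahead of Juniper.
That's Ginkgo and Larch — 2 in all.

2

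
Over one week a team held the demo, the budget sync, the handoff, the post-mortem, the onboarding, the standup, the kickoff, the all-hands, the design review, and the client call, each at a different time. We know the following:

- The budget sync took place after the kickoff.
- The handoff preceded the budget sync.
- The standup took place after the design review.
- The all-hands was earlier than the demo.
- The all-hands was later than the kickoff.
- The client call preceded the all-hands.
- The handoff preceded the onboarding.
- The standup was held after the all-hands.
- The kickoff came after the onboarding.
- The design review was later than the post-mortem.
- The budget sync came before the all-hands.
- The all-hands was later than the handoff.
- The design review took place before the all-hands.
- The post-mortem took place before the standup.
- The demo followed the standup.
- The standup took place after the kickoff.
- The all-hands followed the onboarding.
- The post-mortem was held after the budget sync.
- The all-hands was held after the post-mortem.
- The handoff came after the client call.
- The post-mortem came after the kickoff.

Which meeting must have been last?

Every other meeting has a chain of constraints placing it before the demo, so the demo is last.

the demo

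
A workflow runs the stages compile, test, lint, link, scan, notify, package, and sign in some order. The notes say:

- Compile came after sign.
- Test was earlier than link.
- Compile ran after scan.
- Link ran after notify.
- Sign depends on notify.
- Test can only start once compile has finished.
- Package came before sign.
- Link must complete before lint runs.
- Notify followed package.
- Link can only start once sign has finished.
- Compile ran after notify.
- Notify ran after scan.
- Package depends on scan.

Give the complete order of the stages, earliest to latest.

The constraints fix every adjacent pair, so only one ordering works:
scan → package → notify → sign → compile → test → link → lint.

scan, package, notify, sign, compile, test, link, lint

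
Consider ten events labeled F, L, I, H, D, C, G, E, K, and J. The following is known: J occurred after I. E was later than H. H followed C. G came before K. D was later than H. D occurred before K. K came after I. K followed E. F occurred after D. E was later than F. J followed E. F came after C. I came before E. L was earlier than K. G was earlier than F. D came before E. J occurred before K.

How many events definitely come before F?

4

Directly stated before F: C, D, and G.
H reaches F via H → D → F.
No chain forces E (or any of the others) ahead of F.
That's C, D, G, and H — 4 in all.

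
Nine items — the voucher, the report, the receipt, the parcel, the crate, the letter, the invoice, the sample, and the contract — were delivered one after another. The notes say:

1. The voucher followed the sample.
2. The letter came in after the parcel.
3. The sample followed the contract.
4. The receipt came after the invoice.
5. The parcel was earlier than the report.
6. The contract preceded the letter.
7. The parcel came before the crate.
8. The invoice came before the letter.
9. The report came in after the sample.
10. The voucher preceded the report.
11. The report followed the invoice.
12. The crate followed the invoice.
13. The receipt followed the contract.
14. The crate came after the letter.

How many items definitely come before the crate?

Directly stated before the crate: the invoice, the letter, and the parcel.
The contract reaches the crate via the contract → the letter → the crate.
No chain forces the receipt (or any of the others) ahead of the crate.
That's the contract, the invoice, the letter, and the parcel — 4 in all.

4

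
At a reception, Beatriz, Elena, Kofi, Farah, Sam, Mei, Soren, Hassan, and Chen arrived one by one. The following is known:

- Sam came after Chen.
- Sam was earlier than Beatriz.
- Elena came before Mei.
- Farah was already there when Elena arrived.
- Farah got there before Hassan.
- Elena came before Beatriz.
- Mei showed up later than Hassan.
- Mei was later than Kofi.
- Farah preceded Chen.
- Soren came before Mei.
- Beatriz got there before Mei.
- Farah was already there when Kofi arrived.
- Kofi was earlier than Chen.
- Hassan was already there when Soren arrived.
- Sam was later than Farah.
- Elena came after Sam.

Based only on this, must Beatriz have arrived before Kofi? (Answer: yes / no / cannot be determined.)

no

Tracing the constraints gives Kofi → Chen → Sam → Beatriz, so Kofi must come before Beatriz.
That means Beatriz cannot be before Kofi.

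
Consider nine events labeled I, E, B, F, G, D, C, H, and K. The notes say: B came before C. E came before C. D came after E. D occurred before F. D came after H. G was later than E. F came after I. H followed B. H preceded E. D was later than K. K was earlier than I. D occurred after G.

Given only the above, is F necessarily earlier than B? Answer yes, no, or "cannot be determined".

Tracing the constraints gives B → H → D → F, so B must come before F.
That means F cannot be before B.

no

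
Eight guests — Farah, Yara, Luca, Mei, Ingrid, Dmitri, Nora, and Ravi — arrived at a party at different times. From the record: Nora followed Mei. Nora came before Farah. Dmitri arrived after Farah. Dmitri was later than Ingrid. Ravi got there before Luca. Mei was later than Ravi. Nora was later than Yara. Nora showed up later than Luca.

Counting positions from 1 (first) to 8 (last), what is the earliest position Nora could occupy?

Luca, Mei, Ravi, and Yara must all come before Nora — 4 forced predecessors.
Nothing else is forced ahead of Nora, so their earliest slot is position 4 + 1 = 5.

5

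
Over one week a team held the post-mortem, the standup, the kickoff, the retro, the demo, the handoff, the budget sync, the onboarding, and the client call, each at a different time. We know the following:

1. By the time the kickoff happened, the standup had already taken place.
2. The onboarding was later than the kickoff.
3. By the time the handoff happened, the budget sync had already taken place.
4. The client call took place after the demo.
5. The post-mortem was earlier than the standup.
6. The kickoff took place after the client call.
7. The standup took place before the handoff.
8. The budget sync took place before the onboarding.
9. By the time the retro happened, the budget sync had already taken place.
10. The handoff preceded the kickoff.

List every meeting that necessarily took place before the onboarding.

Directly stated before the onboarding: the budget sync and the kickoff.
The client call reaches the onboarding via the client call → the kickoff → the onboarding.
The demo reaches the onboarding via the demo → the client call → the kickoff → the onboarding.
The handoff reaches the onboarding via the handoff → the kickoff → the onboarding.
Likewise the post-mortem and the standup each reach the onboarding by chaining the stated constraints.
No chain forces the retro ahead of the onboarding.

the budget sync, the client call, the demo, the handoff, the kickoff, the post-mortem, the standup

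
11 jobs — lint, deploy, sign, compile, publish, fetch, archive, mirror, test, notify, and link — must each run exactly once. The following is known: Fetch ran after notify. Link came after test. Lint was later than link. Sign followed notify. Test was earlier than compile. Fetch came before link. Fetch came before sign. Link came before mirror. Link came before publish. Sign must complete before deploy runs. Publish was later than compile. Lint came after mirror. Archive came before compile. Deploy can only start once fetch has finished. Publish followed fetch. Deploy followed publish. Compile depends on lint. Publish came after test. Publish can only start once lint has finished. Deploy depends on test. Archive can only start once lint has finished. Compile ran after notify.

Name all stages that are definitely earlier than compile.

Directly stated before compile: archive, lint, notify, and test.
Fetch reaches compile via fetch → link → lint → compile.
Link reaches compile via link → lint → compile.
Mirror reaches compile via mirror → lint → compile.
No chain forces deploy (or any of the others) ahead of compile.

archive, fetch, link, lint, mirror, notify, test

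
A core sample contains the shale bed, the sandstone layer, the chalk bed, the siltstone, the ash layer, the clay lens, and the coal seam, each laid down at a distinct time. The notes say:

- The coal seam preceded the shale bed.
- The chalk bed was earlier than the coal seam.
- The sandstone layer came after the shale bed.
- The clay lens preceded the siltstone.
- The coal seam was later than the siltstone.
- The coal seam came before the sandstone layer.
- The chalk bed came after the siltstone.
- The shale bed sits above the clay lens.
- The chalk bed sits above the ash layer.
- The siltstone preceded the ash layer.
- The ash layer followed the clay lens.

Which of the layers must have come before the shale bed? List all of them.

the ash layer, the chalk bed, the clay lens, the coal seam, the siltstone

Directly stated before the shale bed: the clay lens and the coal seam.
The ash layer reaches the shale bed via the ash layer → the chalk bed → the coal seam → the shale bed.
The chalk bed reaches the shale bed via the chalk bed → the coal seam → the shale bed.
The siltstone reaches the shale bed via the siltstone → the coal seam → the shale bed.
No chain forces the sandstone layer ahead of the shale bed.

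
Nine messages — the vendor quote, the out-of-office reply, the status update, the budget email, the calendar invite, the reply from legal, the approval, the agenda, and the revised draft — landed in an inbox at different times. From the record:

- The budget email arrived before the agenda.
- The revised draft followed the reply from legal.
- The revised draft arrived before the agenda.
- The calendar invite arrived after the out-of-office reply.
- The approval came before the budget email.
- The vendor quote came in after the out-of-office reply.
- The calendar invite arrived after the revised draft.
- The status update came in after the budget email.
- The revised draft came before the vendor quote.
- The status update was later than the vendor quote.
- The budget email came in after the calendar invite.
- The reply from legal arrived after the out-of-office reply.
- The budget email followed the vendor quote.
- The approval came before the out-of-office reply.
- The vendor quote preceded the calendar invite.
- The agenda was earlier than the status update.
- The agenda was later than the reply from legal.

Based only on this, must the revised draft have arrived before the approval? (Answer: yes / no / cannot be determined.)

Tracing the constraints gives the approval → the out-of-office reply → the reply from legal → the revised draft, so the approval must come before the revised draft.
That means the revised draft cannot be before the approval.

no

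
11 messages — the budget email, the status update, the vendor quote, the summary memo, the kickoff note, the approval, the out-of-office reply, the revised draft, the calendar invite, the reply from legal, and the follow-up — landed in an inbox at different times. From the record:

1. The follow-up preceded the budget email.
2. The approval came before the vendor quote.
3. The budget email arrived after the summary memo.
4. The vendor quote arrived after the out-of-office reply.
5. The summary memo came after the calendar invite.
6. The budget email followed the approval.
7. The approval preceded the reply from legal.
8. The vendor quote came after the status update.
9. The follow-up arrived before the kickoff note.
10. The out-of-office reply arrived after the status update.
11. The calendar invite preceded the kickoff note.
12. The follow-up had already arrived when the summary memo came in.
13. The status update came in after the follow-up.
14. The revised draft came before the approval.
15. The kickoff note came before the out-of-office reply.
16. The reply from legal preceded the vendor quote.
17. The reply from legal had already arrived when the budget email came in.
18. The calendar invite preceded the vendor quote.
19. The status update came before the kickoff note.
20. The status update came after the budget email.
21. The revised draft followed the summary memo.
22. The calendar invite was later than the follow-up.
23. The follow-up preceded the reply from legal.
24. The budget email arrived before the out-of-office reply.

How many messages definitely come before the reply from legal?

5

Directly stated before the reply from legal: the approval and the follow-up.
The calendar invite reaches the reply from legal via the calendar invite → the summary memo → the revised draft → the approval → the reply from legal.
The revised draft reaches the reply from legal via the revised draft → the approval → the reply from legal.
The summary memo reaches the reply from legal via the summary memo → the revised draft → the approval → the reply from legal.
That's the approval, the calendar invite, the follow-up, the revised draft, and the summary memo — 5 in all.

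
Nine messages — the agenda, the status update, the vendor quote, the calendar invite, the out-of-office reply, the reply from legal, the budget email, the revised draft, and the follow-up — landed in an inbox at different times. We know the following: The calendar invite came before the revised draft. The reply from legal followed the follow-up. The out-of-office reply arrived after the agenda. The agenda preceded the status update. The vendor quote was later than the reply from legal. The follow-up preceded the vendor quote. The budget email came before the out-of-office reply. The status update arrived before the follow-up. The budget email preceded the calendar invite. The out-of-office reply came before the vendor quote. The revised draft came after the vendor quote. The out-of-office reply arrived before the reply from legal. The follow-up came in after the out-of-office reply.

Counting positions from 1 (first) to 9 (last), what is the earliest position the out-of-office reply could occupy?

3

The agenda and the budget email must both come before the out-of-office reply — 2 forced predecessors.
Nothing else is forced ahead of the out-of-office reply, so its earliest slot is position 2 + 1 = 3.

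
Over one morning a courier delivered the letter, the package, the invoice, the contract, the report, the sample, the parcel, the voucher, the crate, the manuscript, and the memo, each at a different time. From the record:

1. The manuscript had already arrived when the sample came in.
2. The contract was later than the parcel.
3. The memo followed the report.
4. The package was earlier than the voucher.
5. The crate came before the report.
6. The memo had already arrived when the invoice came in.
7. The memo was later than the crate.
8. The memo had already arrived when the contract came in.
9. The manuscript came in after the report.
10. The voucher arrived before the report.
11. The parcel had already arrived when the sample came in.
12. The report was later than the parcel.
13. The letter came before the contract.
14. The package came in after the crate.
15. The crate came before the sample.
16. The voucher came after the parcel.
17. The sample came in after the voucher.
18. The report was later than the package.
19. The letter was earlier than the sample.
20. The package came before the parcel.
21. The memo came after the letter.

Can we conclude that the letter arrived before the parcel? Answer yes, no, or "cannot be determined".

cannot be determined

No chain of stated constraints runs from the letter to the parcel, and none runs from the parcel to the letter either.
So the relative order of the letter and the parcel is not fixed by the given facts.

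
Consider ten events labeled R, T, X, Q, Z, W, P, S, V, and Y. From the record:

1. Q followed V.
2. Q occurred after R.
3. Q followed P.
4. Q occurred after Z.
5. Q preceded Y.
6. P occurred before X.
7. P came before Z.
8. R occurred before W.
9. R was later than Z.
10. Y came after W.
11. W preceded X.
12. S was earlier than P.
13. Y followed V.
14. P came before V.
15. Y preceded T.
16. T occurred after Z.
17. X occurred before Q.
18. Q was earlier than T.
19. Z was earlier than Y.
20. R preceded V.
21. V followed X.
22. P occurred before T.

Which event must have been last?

Every other event has a chain of constraints placing it before T, so T is last.

T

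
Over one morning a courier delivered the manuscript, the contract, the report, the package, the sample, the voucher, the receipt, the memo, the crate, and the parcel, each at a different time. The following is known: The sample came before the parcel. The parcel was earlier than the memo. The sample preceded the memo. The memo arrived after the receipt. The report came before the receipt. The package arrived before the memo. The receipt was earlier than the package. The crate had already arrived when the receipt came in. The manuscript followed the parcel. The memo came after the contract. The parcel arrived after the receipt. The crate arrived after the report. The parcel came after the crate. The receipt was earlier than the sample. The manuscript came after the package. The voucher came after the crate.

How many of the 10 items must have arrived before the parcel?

Directly stated before the parcel: the crate, the receipt, and the sample.
The report reaches the parcel via the report → the crate → the parcel.
No chain forces the voucher (or any of the others) ahead of the parcel.
That's the crate, the receipt, the report, and the sample — 4 in all.

4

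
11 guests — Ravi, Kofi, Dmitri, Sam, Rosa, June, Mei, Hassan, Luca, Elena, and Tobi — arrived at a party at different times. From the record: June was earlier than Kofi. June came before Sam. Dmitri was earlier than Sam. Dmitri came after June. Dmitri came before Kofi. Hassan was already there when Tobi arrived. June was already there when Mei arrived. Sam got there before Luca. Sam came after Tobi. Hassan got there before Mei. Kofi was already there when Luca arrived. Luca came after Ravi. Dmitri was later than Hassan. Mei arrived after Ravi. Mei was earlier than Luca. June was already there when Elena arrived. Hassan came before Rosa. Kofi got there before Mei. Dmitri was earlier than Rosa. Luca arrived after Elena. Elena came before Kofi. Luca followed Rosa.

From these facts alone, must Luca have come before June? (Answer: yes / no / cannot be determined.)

no

Tracing the constraints gives June → Mei → Luca, so June must come before Luca.
That means Luca cannot be before June.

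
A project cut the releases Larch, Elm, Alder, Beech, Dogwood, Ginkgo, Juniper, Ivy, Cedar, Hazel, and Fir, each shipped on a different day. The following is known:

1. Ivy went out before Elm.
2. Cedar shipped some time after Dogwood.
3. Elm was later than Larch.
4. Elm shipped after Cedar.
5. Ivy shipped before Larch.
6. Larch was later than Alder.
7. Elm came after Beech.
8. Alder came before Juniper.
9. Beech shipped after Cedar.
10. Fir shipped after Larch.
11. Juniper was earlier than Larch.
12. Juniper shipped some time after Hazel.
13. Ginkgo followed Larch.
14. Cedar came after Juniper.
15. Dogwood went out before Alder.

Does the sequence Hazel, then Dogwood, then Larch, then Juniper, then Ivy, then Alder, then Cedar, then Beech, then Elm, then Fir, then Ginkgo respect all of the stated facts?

The constraints require Juniper before Larch, but in the proposed sequence Larch appears ahead of Juniper. That one violation is enough.

no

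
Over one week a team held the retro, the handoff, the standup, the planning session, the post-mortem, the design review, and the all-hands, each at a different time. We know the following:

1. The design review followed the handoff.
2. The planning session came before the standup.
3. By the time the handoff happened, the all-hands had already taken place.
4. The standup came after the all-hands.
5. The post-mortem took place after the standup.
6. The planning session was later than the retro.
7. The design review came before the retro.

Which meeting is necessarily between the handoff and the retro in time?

the design review

Tracing the constraints gives the handoff → the design review → the retro, so the design review sits after the handoff and before the retro.
No other meeting is forced both after the handoff and before the retro.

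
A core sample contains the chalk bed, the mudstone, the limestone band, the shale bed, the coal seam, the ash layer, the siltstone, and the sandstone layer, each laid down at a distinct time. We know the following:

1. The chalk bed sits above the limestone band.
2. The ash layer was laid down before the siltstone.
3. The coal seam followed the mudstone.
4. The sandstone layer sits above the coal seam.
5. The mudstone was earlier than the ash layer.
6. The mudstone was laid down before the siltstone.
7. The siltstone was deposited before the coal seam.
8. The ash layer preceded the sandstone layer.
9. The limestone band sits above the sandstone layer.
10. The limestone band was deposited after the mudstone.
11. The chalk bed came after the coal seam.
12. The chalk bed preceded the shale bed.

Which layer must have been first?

the mudstone

The mudstone has a chain of constraints placing it before every other layer, so the mudstone must be first.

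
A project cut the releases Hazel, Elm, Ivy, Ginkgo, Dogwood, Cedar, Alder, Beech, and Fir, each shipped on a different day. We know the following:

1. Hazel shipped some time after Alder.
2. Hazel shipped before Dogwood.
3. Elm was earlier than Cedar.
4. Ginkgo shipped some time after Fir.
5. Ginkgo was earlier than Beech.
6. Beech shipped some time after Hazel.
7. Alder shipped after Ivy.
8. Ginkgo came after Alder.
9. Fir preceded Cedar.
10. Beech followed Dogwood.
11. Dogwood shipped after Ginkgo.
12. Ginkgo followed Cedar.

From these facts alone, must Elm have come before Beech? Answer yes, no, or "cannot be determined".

yes

Chain the constraints: Elm → Cedar → Ginkgo → Beech. Each link is directly stated, so Elm comes before Beech.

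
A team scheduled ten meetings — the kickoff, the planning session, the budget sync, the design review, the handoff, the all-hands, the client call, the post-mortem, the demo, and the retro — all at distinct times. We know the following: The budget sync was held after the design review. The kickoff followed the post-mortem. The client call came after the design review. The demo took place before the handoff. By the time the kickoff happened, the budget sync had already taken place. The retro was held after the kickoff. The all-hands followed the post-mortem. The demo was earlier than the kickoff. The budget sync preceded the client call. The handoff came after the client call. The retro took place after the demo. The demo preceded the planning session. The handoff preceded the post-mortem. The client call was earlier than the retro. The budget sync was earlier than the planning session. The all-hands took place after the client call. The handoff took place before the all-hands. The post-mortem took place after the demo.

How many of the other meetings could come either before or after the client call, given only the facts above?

Forced before the client call: the budget sync and the design review; forced after the client call: the all-hands, the handoff, the kickoff, the post-mortem, and the retro.
That leaves the demo and the planning session with no forced order relative to the client call — 2.

2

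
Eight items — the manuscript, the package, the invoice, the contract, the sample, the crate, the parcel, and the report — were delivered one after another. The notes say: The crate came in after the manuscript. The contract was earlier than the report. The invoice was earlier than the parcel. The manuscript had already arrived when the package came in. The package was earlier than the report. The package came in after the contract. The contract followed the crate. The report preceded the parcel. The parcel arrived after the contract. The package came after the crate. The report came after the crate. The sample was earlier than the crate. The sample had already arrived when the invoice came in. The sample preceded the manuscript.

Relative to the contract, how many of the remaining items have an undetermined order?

Forced before the contract: the crate, the manuscript, and the sample; forced after the contract: the package, the parcel, and the report.
That leaves the invoice with no forced order relative to the contract — 1.

1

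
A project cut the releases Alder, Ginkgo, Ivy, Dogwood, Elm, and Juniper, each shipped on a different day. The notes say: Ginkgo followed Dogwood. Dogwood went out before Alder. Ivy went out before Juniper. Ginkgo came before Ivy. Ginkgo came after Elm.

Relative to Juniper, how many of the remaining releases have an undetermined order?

Forced before Juniper: Dogwood, Elm, Ginkgo, and Ivy.
That leaves Alder with no forced order relative to Juniper — 1.

1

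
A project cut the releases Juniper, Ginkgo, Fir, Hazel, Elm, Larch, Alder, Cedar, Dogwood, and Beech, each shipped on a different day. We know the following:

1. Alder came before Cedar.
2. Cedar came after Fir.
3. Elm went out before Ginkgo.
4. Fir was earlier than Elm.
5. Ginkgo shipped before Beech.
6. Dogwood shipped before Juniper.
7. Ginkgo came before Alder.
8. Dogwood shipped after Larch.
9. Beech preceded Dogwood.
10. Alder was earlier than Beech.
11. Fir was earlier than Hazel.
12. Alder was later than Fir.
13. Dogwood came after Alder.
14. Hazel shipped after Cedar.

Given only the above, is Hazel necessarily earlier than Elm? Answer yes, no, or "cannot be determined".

no

Tracing the constraints gives Elm → Ginkgo → Alder → Cedar → Hazel, so Elm must come before Hazel.
That means Hazel cannot be before Elm.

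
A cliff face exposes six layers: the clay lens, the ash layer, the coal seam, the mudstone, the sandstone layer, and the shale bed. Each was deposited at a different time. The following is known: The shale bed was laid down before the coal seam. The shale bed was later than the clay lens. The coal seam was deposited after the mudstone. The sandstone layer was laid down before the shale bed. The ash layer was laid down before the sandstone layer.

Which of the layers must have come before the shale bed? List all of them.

Directly stated before the shale bed: the clay lens and the sandstone layer.
The ash layer reaches the shale bed via the ash layer → the sandstone layer → the shale bed.
No chain forces the mudstone (or any of the others) ahead of the shale bed.

the ash layer, the clay lens, the sandstone layer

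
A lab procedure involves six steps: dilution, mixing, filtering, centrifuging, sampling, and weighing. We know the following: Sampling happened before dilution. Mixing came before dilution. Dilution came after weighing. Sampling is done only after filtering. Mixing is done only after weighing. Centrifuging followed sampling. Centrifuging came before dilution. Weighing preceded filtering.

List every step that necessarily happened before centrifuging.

filtering, sampling, weighing

Directly stated before centrifuging: sampling.
Filtering reaches centrifuging via filtering → sampling → centrifuging.
Weighing reaches centrifuging via weighing → filtering → sampling → centrifuging.
No chain forces mixing (or any of the others) ahead of centrifuging.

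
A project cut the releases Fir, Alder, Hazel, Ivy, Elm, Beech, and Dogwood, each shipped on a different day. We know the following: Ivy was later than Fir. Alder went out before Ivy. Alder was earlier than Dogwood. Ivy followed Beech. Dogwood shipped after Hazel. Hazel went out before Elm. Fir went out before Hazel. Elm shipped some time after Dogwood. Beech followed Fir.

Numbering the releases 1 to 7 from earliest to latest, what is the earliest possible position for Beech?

Fir must come before Beech — 1 forced predecessor.
Nothing else is forced ahead of Beech, so its earliest slot is position 1 + 1 = 2.

2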